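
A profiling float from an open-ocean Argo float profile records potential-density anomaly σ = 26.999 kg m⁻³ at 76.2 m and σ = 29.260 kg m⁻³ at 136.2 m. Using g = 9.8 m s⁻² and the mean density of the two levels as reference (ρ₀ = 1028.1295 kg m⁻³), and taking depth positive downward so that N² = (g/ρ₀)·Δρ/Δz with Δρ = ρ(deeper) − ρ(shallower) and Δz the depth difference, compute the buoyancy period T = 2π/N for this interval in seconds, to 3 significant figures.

Δρ = 1029.260 − 1026.999 = 2.261 kg m⁻³ over Δz = 136.2 − 76.2 = 60 m.
N² = (9.8/1028.1295) × (2.261/60) = 3.5919 × 10⁻⁴ s⁻².
N = √(3.5919 × 10⁻⁴) = 0.018952 rad s⁻¹, so T = 2π/N = 331.53 s ≈ 332 s.

332 s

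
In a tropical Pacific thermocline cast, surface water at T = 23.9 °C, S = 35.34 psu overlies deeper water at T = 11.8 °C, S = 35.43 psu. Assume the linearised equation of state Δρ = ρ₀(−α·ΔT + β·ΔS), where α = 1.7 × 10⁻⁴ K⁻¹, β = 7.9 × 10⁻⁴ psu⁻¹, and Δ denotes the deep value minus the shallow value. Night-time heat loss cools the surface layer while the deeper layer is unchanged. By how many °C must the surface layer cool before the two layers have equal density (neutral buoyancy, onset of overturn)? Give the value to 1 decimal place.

Neutral buoyancy requires Δρ = 0, i.e. −α(T_deep − T_surf′) + β(S_deep − S_surf) = 0.
T_surf′ = T_deep − (β/α)·ΔS = 11.8 − (7.9 × 10⁻⁴/1.7 × 10⁻⁴)·(+0.09) = 11.382 °C.
Cooling required: 23.9 − (11.382) = 12.518 °C.

12.5 °C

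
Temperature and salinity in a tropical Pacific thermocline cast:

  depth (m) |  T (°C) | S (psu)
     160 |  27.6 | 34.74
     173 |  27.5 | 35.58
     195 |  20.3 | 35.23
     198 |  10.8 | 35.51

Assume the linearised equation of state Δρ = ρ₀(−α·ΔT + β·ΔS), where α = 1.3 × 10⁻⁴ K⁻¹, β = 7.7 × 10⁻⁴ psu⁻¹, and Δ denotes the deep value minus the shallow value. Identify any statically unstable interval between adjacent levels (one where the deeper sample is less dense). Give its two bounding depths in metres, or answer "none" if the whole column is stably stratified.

none

Evaluate Δρ/ρ₀ = −αΔT + βΔS across each adjacent pair:
  160–173 m: −αΔT+βΔS = −(1.3 × 10⁻⁴)(-0.1)+(7.7 × 10⁻⁴)(+0.84) = 6.6 × 10⁻⁴ → stable
  173–195 m: −αΔT+βΔS = −(1.3 × 10⁻⁴)(-7.2)+(7.7 × 10⁻⁴)(-0.35) = 6.7 × 10⁻⁴ → stable
  195–198 m: −αΔT+βΔS = −(1.3 × 10⁻⁴)(-9.5)+(7.7 × 10⁻⁴)(+0.28) = 1.5 × 10⁻³ → stable
Every interval has Δρ > 0: the column is stably stratified throughout.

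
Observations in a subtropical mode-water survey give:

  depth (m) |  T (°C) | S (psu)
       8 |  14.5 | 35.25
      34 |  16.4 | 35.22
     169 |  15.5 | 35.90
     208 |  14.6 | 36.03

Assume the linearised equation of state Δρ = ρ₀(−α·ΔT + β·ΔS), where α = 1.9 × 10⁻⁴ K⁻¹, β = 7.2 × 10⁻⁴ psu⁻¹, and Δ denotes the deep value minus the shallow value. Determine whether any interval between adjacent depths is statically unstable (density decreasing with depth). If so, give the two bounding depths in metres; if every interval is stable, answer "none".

8–34 m

Evaluate Δρ/ρ₀ = −αΔT + βΔS across each adjacent pair:
  8–34 m: −αΔT+βΔS = −(1.9 × 10⁻⁴)(+1.9)+(7.2 × 10⁻⁴)(-0.03) = -3.8 × 10⁻⁴ → UNSTABLE
  34–169 m: −αΔT+βΔS = −(1.9 × 10⁻⁴)(-0.9)+(7.2 × 10⁻⁴)(+0.68) = 6.6 × 10⁻⁴ → stable
  169–208 m: −αΔT+βΔS = −(1.9 × 10⁻⁴)(-0.9)+(7.2 × 10⁻⁴)(+0.13) = 2.6 × 10⁻⁴ → stable
The 8–34 m interval has Δρ < 0: lighter water underlies denser water.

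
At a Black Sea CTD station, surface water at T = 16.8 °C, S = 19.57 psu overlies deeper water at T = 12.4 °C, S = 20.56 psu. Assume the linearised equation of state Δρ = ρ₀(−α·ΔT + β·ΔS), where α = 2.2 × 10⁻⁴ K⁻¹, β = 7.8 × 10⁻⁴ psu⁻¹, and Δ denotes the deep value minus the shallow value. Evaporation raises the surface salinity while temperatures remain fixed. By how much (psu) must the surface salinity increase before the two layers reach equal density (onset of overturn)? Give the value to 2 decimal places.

2.23 psu

Neutral buoyancy requires −α(T_deep − T_surf) + β(S_deep − S_surf′) = 0.
S_surf′ = S_deep − (α/β)·ΔT = 20.56 − (2.2 × 10⁻⁴/7.8 × 10⁻⁴)·(-4.4) = 21.8010 psu.
Increase required: 21.8010 − 19.57 = 2.2310 psu.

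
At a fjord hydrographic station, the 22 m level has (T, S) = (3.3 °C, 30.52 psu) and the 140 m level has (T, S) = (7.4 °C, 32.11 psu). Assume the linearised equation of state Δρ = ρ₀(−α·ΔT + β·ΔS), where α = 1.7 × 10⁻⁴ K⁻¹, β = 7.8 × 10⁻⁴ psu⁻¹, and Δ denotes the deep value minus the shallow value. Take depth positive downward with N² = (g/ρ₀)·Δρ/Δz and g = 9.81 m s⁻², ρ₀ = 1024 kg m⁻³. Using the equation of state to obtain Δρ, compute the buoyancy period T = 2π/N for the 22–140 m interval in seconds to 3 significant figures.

935 s

ΔT = +4.1 K, ΔS = +1.59 psu (deep − shallow).
Δρ/ρ₀ = −αΔT + βΔS = -6.97 × 10⁻⁴ + 1.2402 × 10⁻³ = 5.432 × 10⁻⁴, so Δρ ≈ 0.5562 kg m⁻³.
N² = (g/ρ₀)·Δρ/Δz = g·(Δρ/ρ₀)/Δz = 9.81 × 5.432 × 10⁻⁴ / 118 = 4.5159 × 10⁻⁵ s⁻².
N = √(4.5159 × 10⁻⁵) = 6.7200 × 10⁻³ rad s⁻¹ → T = 2π/N = 935.00 s ≈ 935 s.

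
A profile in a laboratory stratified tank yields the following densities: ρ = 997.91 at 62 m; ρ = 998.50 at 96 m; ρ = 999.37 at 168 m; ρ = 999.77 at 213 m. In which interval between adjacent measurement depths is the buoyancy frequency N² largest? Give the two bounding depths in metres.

Compute the density gradient over each adjacent pair:
  62–96 m: Δρ/Δz = 0.59/34 = 0.017 kg m⁻⁴
  96–168 m: Δρ/Δz = 0.87/72 = 0.012 kg m⁻⁴
  168–213 m: Δρ/Δz = 0.40/45 = 8.9 × 10⁻³ kg m⁻⁴
The largest gradient is in the 62–96 m interval — the pycnocline.

62–96 m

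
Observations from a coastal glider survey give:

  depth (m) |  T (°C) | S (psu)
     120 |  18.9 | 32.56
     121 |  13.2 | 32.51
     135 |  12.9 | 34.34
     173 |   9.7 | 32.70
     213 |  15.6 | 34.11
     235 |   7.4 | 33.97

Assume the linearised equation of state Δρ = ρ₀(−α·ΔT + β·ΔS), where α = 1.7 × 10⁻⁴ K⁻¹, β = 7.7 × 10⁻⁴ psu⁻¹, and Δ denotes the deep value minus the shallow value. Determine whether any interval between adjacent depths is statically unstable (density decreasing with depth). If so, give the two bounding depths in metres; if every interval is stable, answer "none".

Evaluate Δρ/ρ₀ = −αΔT + βΔS across each adjacent pair:
  120–121 m: −αΔT+βΔS = −(1.7 × 10⁻⁴)(-5.7)+(7.7 × 10⁻⁴)(-0.05) = 9.3 × 10⁻⁴ → stable
  121–135 m: −αΔT+βΔS = −(1.7 × 10⁻⁴)(-0.3)+(7.7 × 10⁻⁴)(+1.83) = 1.5 × 10⁻³ → stable
  135–173 m: −αΔT+βΔS = −(1.7 × 10⁻⁴)(-3.2)+(7.7 × 10⁻⁴)(-1.64) = -7.2 × 10⁻⁴ → UNSTABLE
  173–213 m: −αΔT+βΔS = −(1.7 × 10⁻⁴)(+5.9)+(7.7 × 10⁻⁴)(+1.41) = 8.3 × 10⁻⁵ → stable
  213–235 m: −αΔT+βΔS = −(1.7 × 10⁻⁴)(-8.2)+(7.7 × 10⁻⁴)(-0.14) = 1.3 × 10⁻³ → stable
The 135–173 m interval has Δρ < 0: lighter water underlies denser water.

135–173 m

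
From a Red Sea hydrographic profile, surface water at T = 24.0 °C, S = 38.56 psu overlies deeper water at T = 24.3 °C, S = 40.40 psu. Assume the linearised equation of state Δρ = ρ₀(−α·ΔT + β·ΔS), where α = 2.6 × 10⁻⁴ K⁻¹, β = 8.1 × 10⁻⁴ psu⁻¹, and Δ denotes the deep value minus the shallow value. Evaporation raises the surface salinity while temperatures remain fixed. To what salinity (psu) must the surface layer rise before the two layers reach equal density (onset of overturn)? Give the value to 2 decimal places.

Neutral buoyancy requires −α(T_deep − T_surf) + β(S_deep − S_surf′) = 0.
S_surf′ = S_deep − (α/β)·ΔT = 40.40 − (2.6 × 10⁻⁴/8.1 × 10⁻⁴)·(+0.3) = 40.3037 psu.
Increase required: 40.3037 − 38.56 = 1.7437 psu.

40.30 psu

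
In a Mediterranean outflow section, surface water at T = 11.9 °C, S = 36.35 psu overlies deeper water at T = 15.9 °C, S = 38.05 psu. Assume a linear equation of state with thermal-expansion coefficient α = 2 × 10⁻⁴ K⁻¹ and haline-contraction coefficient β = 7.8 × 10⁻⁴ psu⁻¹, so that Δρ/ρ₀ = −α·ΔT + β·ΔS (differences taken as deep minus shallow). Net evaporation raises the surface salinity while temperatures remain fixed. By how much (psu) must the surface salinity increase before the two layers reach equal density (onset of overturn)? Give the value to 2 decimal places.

0.67 psu

Neutral buoyancy requires −α(T_deep − T_surf) + β(S_deep − S_surf′) = 0.
S_surf′ = S_deep − (α/β)·ΔT = 38.05 − (2 × 10⁻⁴/7.8 × 10⁻⁴)·(+4.0) = 37.0244 psu.
Increase required: 37.0244 − 36.35 = 0.6744 psu.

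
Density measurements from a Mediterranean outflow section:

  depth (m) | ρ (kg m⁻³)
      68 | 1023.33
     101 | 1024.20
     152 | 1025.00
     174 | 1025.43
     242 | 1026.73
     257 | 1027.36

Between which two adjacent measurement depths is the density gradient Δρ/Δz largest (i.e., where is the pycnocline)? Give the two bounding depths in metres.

242–257 m

Compute the density gradient over each adjacent pair:
  68–101 m: Δρ/Δz = 0.87/33 = 0.026 kg m⁻⁴
  101–152 m: Δρ/Δz = 0.80/51 = 0.016 kg m⁻⁴
  152–174 m: Δρ/Δz = 0.43/22 = 0.020 kg m⁻⁴
  174–242 m: Δρ/Δz = 1.30/68 = 0.019 kg m⁻⁴
  242–257 m: Δρ/Δz = 0.63/15 = 0.042 kg m⁻⁴
The largest gradient is in the 242–257 m interval — the pycnocline.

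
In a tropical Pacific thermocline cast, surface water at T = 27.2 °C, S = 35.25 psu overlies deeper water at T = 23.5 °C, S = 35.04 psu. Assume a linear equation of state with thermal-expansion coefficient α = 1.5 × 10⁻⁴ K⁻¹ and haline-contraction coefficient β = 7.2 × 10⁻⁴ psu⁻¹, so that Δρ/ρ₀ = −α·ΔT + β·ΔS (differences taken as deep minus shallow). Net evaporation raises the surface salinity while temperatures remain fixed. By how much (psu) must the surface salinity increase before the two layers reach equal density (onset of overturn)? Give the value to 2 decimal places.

Neutral buoyancy requires −α(T_deep − T_surf) + β(S_deep − S_surf′) = 0.
S_surf′ = S_deep − (α/β)·ΔT = 35.04 − (1.5 × 10⁻⁴/7.2 × 10⁻⁴)·(-3.7) = 35.8108 psu.
Increase required: 35.8108 − 35.25 = 0.5608 psu.

0.56 psu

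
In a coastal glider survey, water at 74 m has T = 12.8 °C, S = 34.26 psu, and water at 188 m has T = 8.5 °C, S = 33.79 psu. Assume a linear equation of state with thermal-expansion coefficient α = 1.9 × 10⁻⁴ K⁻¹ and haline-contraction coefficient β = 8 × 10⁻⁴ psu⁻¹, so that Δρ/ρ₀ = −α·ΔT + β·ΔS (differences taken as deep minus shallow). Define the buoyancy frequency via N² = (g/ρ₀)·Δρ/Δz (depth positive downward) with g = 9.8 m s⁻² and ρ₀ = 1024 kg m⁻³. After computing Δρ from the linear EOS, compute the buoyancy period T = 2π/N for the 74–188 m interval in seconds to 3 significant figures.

1.02 × 10³ s

ΔT = -4.3 K, ΔS = -0.47 psu (deep − shallow).
Δρ/ρ₀ = −αΔT + βΔS = 8.17 × 10⁻⁴ − 3.76 × 10⁻⁴ = 4.41 × 10⁻⁴, so Δρ ≈ 0.4516 kg m⁻³.
N² = (g/ρ₀)·Δρ/Δz = g·(Δρ/ρ₀)/Δz = 9.8 × 4.41 × 10⁻⁴ / 114 = 3.7911 × 10⁻⁵ s⁻².
N = √(3.7911 × 10⁻⁵) = 6.1572 × 10⁻³ rad s⁻¹ → T = 2π/N = 1.0205 × 10³ s ≈ 1.02 × 10³ s.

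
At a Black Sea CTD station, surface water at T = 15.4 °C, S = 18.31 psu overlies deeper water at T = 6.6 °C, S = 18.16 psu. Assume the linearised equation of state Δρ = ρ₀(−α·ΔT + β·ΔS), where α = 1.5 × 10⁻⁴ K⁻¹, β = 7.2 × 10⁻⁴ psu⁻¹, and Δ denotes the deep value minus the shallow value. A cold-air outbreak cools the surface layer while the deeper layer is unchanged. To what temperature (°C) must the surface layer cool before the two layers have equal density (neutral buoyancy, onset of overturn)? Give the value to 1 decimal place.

Neutral buoyancy requires Δρ = 0, i.e. −α(T_deep − T_surf′) + β(S_deep − S_surf) = 0.
T_surf′ = T_deep − (β/α)·ΔS = 6.6 − (7.2 × 10⁻⁴/1.5 × 10⁻⁴)·(-0.15) = 7.320 °C.
Cooling required: 15.4 − (7.320) = 8.080 °C.

7.3 °C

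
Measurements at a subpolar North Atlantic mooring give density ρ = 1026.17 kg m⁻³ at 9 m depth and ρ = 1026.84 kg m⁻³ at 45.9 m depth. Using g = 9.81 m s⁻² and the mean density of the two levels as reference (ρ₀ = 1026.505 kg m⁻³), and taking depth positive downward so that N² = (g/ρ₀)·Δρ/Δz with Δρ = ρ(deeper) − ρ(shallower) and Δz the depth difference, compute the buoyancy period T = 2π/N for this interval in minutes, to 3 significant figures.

7.95 min

Δρ = 1026.84 − 1026.17 = 0.67 kg m⁻³ over Δz = 45.9 − 9 = 36.9 m.
N² = (9.81/1026.505) × (0.67/36.9) = 1.7352 × 10⁻⁴ s⁻².
N = √(1.7352 × 10⁻⁴) = 0.013173 rad s⁻¹, so T = 2π/N = 476.97 s = 7.9495 min ≈ 7.95 min.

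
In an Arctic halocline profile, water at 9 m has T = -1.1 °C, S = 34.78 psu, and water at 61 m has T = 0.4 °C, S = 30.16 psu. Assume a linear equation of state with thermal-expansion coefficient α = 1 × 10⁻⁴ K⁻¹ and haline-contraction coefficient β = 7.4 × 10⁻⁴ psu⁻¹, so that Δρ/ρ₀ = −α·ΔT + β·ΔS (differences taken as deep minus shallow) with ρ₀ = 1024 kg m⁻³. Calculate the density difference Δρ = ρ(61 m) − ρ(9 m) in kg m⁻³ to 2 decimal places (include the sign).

-3.65 kg m⁻³

ΔT = +1.5 K, ΔS = -4.62 psu (deep − shallow).
Δρ/ρ₀ = −(1 × 10⁻⁴)(+1.5) + (7.4 × 10⁻⁴)(-4.62) = -3.5688 × 10⁻³.
Δρ = 1024 × (-3.5688 × 10⁻³) = -3.65 kg m⁻³.
Negative Δρ: lighter below, statically unstable.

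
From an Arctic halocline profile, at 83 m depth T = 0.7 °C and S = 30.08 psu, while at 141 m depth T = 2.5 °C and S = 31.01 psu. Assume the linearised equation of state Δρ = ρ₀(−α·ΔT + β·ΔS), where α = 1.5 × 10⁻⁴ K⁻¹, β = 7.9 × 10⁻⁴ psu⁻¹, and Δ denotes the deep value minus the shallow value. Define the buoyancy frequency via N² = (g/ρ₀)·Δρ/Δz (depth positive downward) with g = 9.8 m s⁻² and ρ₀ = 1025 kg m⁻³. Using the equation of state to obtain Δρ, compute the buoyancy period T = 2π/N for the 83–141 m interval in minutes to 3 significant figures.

11.8 min

ΔT = +1.8 K, ΔS = +0.93 psu (deep − shallow).
Δρ/ρ₀ = −αΔT + βΔS = -2.70 × 10⁻⁴ + 7.347 × 10⁻⁴ = 4.647 × 10⁻⁴, so Δρ ≈ 0.4763 kg m⁻³.
N² = (g/ρ₀)·Δρ/Δz = g·(Δρ/ρ₀)/Δz = 9.8 × 4.647 × 10⁻⁴ / 58 = 7.8518 × 10⁻⁵ s⁻².
N = √(7.8518 × 10⁻⁵) = 8.8610 × 10⁻³ rad s⁻¹ → T = 2π/N = 709.08 s = 11.818 min ≈ 11.8 min.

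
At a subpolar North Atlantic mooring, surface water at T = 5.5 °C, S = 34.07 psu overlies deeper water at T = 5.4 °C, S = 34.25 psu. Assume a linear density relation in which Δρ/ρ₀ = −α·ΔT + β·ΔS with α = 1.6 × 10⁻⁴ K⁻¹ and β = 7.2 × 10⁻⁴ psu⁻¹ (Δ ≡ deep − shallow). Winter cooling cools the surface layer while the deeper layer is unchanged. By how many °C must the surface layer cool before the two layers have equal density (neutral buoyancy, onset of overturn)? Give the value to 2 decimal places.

0.91 °C

Neutral buoyancy requires Δρ = 0, i.e. −α(T_deep − T_surf′) + β(S_deep − S_surf) = 0.
T_surf′ = T_deep − (β/α)·ΔS = 5.4 − (7.2 × 10⁻⁴/1.6 × 10⁻⁴)·(+0.18) = 4.5900 °C.
Cooling required: 5.5 − (4.5900) = 0.9100 °C.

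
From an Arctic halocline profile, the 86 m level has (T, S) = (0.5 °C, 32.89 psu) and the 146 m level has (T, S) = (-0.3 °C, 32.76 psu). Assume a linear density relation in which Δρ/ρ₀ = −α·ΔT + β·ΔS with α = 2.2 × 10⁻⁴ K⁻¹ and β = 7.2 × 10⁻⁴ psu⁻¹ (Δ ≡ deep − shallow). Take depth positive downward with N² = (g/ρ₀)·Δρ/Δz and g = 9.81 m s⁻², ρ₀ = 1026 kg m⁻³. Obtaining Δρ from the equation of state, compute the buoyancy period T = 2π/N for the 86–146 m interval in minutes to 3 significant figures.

28.5 min

ΔT = -0.8 K, ΔS = -0.13 psu (deep − shallow).
Δρ/ρ₀ = −αΔT + βΔS = 1.76 × 10⁻⁴ − 9.36 × 10⁻⁵ = 8.24 × 10⁻⁵, so Δρ ≈ 0.08454 kg m⁻³.
N² = (g/ρ₀)·Δρ/Δz = g·(Δρ/ρ₀)/Δz = 9.81 × 8.24 × 10⁻⁵ / 60 = 1.3472 × 10⁻⁵ s⁻².
N = √(1.3472 × 10⁻⁵) = 3.6704 × 10⁻³ rad s⁻¹ → T = 2π/N = 1.7119 × 10³ s = 28.532 min ≈ 28.5 min.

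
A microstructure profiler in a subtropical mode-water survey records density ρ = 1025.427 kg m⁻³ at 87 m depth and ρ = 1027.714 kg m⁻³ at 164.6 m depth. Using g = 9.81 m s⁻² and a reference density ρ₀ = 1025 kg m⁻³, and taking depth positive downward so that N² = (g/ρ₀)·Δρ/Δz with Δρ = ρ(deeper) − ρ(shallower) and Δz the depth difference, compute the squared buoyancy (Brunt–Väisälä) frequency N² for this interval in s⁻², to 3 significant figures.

Δρ = 1027.714 − 1025.427 = 2.287 kg m⁻³ over Δz = 164.6 − 87 = 77.6 m.
N² = (9.81/1025) × (2.287/77.6) = 2.8207 × 10⁻⁴ s⁻² ≈ 2.82 × 10⁻⁴ s⁻².

2.82 × 10⁻⁴ s⁻²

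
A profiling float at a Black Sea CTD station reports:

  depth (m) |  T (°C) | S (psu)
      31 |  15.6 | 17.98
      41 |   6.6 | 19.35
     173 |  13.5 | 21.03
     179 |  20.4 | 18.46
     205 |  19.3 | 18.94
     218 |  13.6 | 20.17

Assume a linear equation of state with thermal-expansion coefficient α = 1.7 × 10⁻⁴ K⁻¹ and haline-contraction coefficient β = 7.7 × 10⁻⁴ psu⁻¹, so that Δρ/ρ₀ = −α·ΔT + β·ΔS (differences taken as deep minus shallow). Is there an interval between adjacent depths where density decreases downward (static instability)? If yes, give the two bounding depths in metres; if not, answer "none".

Evaluate Δρ/ρ₀ = −αΔT + βΔS across each adjacent pair:
  31–41 m: −αΔT+βΔS = −(1.7 × 10⁻⁴)(-9.0)+(7.7 × 10⁻⁴)(+1.37) = 2.6 × 10⁻³ → stable
  41–173 m: −αΔT+βΔS = −(1.7 × 10⁻⁴)(+6.9)+(7.7 × 10⁻⁴)(+1.68) = 1.2 × 10⁻⁴ → stable
  173–179 m: −αΔT+βΔS = −(1.7 × 10⁻⁴)(+6.9)+(7.7 × 10⁻⁴)(-2.57) = -3.2 × 10⁻³ → UNSTABLE
  179–205 m: −αΔT+βΔS = −(1.7 × 10⁻⁴)(-1.1)+(7.7 × 10⁻⁴)(+0.48) = 5.6 × 10⁻⁴ → stable
  205–218 m: −αΔT+βΔS = −(1.7 × 10⁻⁴)(-5.7)+(7.7 × 10⁻⁴)(+1.23) = 1.9 × 10⁻³ → stable
The 173–179 m interval has Δρ < 0: lighter water underlies denser water.

173–179 m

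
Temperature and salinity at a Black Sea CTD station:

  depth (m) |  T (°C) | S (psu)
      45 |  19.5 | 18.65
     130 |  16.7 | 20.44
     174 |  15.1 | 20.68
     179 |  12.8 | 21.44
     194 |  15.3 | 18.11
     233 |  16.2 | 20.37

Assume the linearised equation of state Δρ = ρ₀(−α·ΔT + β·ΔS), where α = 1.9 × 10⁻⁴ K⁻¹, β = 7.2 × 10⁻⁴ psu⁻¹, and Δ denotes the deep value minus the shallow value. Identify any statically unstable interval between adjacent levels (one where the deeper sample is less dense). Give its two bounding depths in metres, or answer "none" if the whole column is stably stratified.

Evaluate Δρ/ρ₀ = −αΔT + βΔS across each adjacent pair:
  45–130 m: −αΔT+βΔS = −(1.9 × 10⁻⁴)(-2.8)+(7.2 × 10⁻⁴)(+1.79) = 1.8 × 10⁻³ → stable
  130–174 m: −αΔT+βΔS = −(1.9 × 10⁻⁴)(-1.6)+(7.2 × 10⁻⁴)(+0.24) = 4.8 × 10⁻⁴ → stable
  174–179 m: −αΔT+βΔS = −(1.9 × 10⁻⁴)(-2.3)+(7.2 × 10⁻⁴)(+0.76) = 9.8 × 10⁻⁴ → stable
  179–194 m: −αΔT+βΔS = −(1.9 × 10⁻⁴)(+2.5)+(7.2 × 10⁻⁴)(-3.33) = -2.9 × 10⁻³ → UNSTABLE
  194–233 m: −αΔT+βΔS = −(1.9 × 10⁻⁴)(+0.9)+(7.2 × 10⁻⁴)(+2.26) = 1.5 × 10⁻³ → stable
The 179–194 m interval has Δρ < 0: lighter water underlies denser water.

179–194 m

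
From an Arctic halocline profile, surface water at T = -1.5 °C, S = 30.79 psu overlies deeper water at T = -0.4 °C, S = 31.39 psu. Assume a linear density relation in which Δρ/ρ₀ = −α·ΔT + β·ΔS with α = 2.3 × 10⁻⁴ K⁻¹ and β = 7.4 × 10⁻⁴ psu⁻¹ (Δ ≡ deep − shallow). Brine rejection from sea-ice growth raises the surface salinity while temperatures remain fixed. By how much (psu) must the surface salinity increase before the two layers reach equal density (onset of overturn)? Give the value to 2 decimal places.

0.26 psu

Neutral buoyancy requires −α(T_deep − T_surf) + β(S_deep − S_surf′) = 0.
S_surf′ = S_deep − (α/β)·ΔT = 31.39 − (2.3 × 10⁻⁴/7.4 × 10⁻⁴)·(+1.1) = 31.0481 psu.
Increase required: 31.0481 − 30.79 = 0.2581 psu.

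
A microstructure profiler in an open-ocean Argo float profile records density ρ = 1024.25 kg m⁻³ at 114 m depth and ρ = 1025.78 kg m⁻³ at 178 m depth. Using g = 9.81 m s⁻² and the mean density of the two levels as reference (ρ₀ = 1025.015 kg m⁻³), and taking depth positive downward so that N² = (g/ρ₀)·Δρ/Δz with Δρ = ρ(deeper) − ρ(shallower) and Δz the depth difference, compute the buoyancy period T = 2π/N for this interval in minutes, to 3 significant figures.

6.92 min

Δρ = 1025.78 − 1024.25 = 1.53 kg m⁻³ over Δz = 178 − 114 = 64 m.
N² = (9.81/1025.015) × (1.53/64) = 2.2880 × 10⁻⁴ s⁻².
N = √(2.2880 × 10⁻⁴) = 0.015126 rad s⁻¹, so T = 2π/N = 415.39 s = 6.9232 min ≈ 6.92 min.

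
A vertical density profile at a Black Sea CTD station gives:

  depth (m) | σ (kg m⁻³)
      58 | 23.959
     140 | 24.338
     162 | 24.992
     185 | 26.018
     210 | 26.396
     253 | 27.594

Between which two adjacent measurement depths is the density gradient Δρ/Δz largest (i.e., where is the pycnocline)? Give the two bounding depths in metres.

Compute the density gradient over each adjacent pair:
  58–140 m: Δρ/Δz = 0.379/82 = 4.6 × 10⁻³ kg m⁻⁴
  140–162 m: Δρ/Δz = 0.654/22 = 0.030 kg m⁻⁴
  162–185 m: Δρ/Δz = 1.026/23 = 0.045 kg m⁻⁴
  185–210 m: Δρ/Δz = 0.378/25 = 0.015 kg m⁻⁴
  210–253 m: Δρ/Δz = 1.198/43 = 0.028 kg m⁻⁴
The largest gradient is in the 162–185 m interval — the pycnocline.

162–185 m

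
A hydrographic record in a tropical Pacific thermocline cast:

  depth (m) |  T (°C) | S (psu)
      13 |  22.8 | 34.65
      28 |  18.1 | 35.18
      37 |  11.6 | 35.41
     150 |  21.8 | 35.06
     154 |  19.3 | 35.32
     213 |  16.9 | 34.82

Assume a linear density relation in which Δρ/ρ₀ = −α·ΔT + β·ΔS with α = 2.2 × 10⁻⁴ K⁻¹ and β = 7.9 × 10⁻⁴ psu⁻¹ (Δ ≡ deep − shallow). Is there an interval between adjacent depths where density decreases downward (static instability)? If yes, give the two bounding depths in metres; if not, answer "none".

37–150 m

Evaluate Δρ/ρ₀ = −αΔT + βΔS across each adjacent pair:
  13–28 m: −αΔT+βΔS = −(2.2 × 10⁻⁴)(-4.7)+(7.9 × 10⁻⁴)(+0.53) = 1.5 × 10⁻³ → stable
  28–37 m: −αΔT+βΔS = −(2.2 × 10⁻⁴)(-6.5)+(7.9 × 10⁻⁴)(+0.23) = 1.6 × 10⁻³ → stable
  37–150 m: −αΔT+βΔS = −(2.2 × 10⁻⁴)(+10.2)+(7.9 × 10⁻⁴)(-0.35) = -2.5 × 10⁻³ → UNSTABLE
  150–154 m: −αΔT+βΔS = −(2.2 × 10⁻⁴)(-2.5)+(7.9 × 10⁻⁴)(+0.26) = 7.6 × 10⁻⁴ → stable
  154–213 m: −αΔT+βΔS = −(2.2 × 10⁻⁴)(-2.4)+(7.9 × 10⁻⁴)(-0.50) = 1.3 × 10⁻⁴ → stable
The 37–150 m interval has Δρ < 0: lighter water underlies denser water.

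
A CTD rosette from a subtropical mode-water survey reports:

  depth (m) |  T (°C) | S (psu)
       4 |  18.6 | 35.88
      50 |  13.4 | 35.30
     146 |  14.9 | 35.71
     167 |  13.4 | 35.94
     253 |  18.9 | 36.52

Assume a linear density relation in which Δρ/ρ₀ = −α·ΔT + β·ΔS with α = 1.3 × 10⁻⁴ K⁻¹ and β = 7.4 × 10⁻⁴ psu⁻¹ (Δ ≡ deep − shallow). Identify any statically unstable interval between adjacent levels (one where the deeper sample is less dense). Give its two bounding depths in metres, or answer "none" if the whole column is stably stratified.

167–253 m

Evaluate Δρ/ρ₀ = −αΔT + βΔS across each adjacent pair:
  4–50 m: −αΔT+βΔS = −(1.3 × 10⁻⁴)(-5.2)+(7.4 × 10⁻⁴)(-0.58) = 2.5 × 10⁻⁴ → stable
  50–146 m: −αΔT+βΔS = −(1.3 × 10⁻⁴)(+1.5)+(7.4 × 10⁻⁴)(+0.41) = 1.1 × 10⁻⁴ → stable
  146–167 m: −αΔT+βΔS = −(1.3 × 10⁻⁴)(-1.5)+(7.4 × 10⁻⁴)(+0.23) = 3.7 × 10⁻⁴ → stable
  167–253 m: −αΔT+βΔS = −(1.3 × 10⁻⁴)(+5.5)+(7.4 × 10⁻⁴)(+0.58) = -2.9 × 10⁻⁴ → UNSTABLE
The 167–253 m interval has Δρ < 0: lighter water underlies denser water.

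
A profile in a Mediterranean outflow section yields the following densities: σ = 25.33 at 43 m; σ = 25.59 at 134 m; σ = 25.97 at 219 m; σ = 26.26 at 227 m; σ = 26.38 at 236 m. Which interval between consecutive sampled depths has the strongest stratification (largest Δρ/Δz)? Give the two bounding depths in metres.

219–227 m

Compute the density gradient over each adjacent pair:
  43–134 m: Δρ/Δz = 0.26/91 = 2.9 × 10⁻³ kg m⁻⁴
  134–219 m: Δρ/Δz = 0.38/85 = 4.5 × 10⁻³ kg m⁻⁴
  219–227 m: Δρ/Δz = 0.29/8 = 0.036 kg m⁻⁴
  227–236 m: Δρ/Δz = 0.12/9 = 0.013 kg m⁻⁴
The largest gradient is in the 219–227 m interval — the pycnocline.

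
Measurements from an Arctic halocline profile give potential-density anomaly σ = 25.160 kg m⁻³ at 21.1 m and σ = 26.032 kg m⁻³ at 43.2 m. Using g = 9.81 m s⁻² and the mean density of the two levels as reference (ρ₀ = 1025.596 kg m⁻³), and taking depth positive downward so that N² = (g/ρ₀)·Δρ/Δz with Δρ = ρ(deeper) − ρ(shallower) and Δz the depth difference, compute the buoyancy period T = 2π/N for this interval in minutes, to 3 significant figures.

5.39 min

Δρ = 1026.032 − 1025.160 = 0.872 kg m⁻³ over Δz = 43.2 − 21.1 = 22.1 m.
N² = (9.81/1025.596) × (0.872/22.1) = 3.7741 × 10⁻⁴ s⁻².
N = √(3.7741 × 10⁻⁴) = 0.019427 rad s⁻¹, so T = 2π/N = 323.43 s = 5.3905 min ≈ 5.39 min.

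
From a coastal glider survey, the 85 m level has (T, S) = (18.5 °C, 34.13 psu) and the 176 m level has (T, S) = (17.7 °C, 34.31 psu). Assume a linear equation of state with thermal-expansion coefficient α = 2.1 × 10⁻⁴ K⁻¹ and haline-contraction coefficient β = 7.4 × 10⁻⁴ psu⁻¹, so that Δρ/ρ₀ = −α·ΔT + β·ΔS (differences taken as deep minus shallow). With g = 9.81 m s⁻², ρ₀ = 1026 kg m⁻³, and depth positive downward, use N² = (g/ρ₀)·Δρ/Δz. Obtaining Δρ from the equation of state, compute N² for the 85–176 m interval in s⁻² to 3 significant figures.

3.25 × 10⁻⁵ s⁻²

ΔT = -0.8 K, ΔS = +0.18 psu (deep − shallow).
Δρ/ρ₀ = −αΔT + βΔS = 1.68 × 10⁻⁴ + 1.332 × 10⁻⁴ = 3.012 × 10⁻⁴, so Δρ ≈ 0.3090 kg m⁻³.
N² = (g/ρ₀)·Δρ/Δz = g·(Δρ/ρ₀)/Δz = 9.81 × 3.012 × 10⁻⁴ / 91 = 3.2470 × 10⁻⁵ s⁻² ≈ 3.25 × 10⁻⁵ s⁻².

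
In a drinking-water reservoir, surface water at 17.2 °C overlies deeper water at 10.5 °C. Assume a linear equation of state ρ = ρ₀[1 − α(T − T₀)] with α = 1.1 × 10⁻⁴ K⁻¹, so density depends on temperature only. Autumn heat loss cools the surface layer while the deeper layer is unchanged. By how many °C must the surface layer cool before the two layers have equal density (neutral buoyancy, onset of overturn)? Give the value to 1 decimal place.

With temperature the only control, equal density requires T_surf′ = T_deep.
T_surf′ = 10.5 °C.
Cooling required: 17.2 − 10.5 = 6.7 °C.

6.7 °C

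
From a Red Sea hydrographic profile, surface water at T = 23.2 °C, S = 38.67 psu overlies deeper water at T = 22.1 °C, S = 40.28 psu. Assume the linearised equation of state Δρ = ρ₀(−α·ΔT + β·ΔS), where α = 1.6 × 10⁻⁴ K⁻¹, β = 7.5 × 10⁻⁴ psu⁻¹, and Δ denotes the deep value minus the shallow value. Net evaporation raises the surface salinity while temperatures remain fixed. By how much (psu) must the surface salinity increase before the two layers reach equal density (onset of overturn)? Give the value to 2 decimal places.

1.84 psu

Neutral buoyancy requires −α(T_deep − T_surf) + β(S_deep − S_surf′) = 0.
S_surf′ = S_deep − (α/β)·ΔT = 40.28 − (1.6 × 10⁻⁴/7.5 × 10⁻⁴)·(-1.1) = 40.5147 psu.
Increase required: 40.5147 − 38.67 = 1.8447 psu.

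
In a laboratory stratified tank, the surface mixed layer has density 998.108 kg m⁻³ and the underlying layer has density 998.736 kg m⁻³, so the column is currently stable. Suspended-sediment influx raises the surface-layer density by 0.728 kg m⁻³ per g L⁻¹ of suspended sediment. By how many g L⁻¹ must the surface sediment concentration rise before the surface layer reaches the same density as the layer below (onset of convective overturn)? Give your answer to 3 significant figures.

0.863 g L⁻¹

Density deficit of the surface layer: 998.736 − 998.108 = 0.628 kg m⁻³.
Required change = 0.628 / 0.728 = 0.863 g L⁻¹.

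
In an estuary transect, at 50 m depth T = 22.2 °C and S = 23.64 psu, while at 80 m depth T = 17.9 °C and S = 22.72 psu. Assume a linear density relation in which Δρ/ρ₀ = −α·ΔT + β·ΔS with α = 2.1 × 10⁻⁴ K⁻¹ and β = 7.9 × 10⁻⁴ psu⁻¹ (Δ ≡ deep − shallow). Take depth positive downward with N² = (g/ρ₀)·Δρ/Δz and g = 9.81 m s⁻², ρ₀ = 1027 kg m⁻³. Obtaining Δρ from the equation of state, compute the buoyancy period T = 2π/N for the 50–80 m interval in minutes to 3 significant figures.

13.8 min

ΔT = -4.3 K, ΔS = -0.92 psu (deep − shallow).
Δρ/ρ₀ = −αΔT + βΔS = 9.03 × 10⁻⁴ − 7.268 × 10⁻⁴ = 1.762 × 10⁻⁴, so Δρ ≈ 0.1810 kg m⁻³.
N² = (g/ρ₀)·Δρ/Δz = g·(Δρ/ρ₀)/Δz = 9.81 × 1.762 × 10⁻⁴ / 30 = 5.7617 × 10⁻⁵ s⁻².
N = √(5.7617 × 10⁻⁵) = 7.5906 × 10⁻³ rad s⁻¹ → T = 2π/N = 827.76 s = 13.796 min ≈ 13.8 min.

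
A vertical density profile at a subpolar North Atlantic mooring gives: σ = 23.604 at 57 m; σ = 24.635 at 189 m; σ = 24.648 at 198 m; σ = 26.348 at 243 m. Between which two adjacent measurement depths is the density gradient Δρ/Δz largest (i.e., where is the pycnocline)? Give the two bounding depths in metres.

Compute the density gradient over each adjacent pair:
  57–189 m: Δρ/Δz = 1.031/132 = 7.8 × 10⁻³ kg m⁻⁴
  189–198 m: Δρ/Δz = 0.013/9 = 1.4 × 10⁻³ kg m⁻⁴
  198–243 m: Δρ/Δz = 1.700/45 = 0.038 kg m⁻⁴
The largest gradient is in the 198–243 m interval — the pycnocline.

198–243 m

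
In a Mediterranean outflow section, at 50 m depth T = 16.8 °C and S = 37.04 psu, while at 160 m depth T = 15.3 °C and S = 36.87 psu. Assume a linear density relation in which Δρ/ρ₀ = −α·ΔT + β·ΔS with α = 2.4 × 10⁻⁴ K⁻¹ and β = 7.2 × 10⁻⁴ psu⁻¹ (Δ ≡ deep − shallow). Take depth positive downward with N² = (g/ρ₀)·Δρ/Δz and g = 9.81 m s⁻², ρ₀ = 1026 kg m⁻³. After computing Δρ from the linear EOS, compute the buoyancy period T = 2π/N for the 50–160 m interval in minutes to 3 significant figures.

22.7 min

ΔT = -1.5 K, ΔS = -0.17 psu (deep − shallow).
Δρ/ρ₀ = −αΔT + βΔS = 3.60 × 10⁻⁴ − 1.224 × 10⁻⁴ = 2.376 × 10⁻⁴, so Δρ ≈ 0.2438 kg m⁻³.
N² = (g/ρ₀)·Δρ/Δz = g·(Δρ/ρ₀)/Δz = 9.81 × 2.376 × 10⁻⁴ / 110 = 2.1190 × 10⁻⁵ s⁻².
N = √(2.1190 × 10⁻⁵) = 4.6033 × 10⁻³ rad s⁻¹ → T = 2π/N = 1.3649 × 10³ s = 22.748 min ≈ 22.7 min.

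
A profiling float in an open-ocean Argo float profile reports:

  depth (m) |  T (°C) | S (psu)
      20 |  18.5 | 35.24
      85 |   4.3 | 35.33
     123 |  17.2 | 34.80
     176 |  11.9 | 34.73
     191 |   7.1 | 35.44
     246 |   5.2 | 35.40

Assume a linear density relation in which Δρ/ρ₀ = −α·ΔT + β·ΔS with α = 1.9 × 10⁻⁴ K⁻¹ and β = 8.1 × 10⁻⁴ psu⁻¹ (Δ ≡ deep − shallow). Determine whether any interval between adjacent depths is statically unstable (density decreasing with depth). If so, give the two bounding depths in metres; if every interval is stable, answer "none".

Evaluate Δρ/ρ₀ = −αΔT + βΔS across each adjacent pair:
  20–85 m: −αΔT+βΔS = −(1.9 × 10⁻⁴)(-14.2)+(8.1 × 10⁻⁴)(+0.09) = 2.8 × 10⁻³ → stable
  85–123 m: −αΔT+βΔS = −(1.9 × 10⁻⁴)(+12.9)+(8.1 × 10⁻⁴)(-0.53) = -2.9 × 10⁻³ → UNSTABLE
  123–176 m: −αΔT+βΔS = −(1.9 × 10⁻⁴)(-5.3)+(8.1 × 10⁻⁴)(-0.07) = 9.5 × 10⁻⁴ → stable
  176–191 m: −αΔT+βΔS = −(1.9 × 10⁻⁴)(-4.8)+(8.1 × 10⁻⁴)(+0.71) = 1.5 × 10⁻³ → stable
  191–246 m: −αΔT+βΔS = −(1.9 × 10⁻⁴)(-1.9)+(8.1 × 10⁻⁴)(-0.04) = 3.3 × 10⁻⁴ → stable
The 85–123 m interval has Δρ < 0: lighter water underlies denser water.

85–123 m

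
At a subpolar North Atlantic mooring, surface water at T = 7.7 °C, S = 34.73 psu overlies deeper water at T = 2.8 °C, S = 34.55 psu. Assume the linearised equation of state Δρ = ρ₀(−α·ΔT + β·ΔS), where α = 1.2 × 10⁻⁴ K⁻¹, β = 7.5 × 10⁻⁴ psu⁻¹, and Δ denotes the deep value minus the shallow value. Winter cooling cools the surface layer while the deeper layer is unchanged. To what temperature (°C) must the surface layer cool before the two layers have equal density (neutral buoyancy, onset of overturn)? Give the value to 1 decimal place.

3.9 °C

Neutral buoyancy requires Δρ = 0, i.e. −α(T_deep − T_surf′) + β(S_deep − S_surf) = 0.
T_surf′ = T_deep − (β/α)·ΔS = 2.8 − (7.5 × 10⁻⁴/1.2 × 10⁻⁴)·(-0.18) = 3.925 °C.
Cooling required: 7.7 − (3.925) = 3.775 °C.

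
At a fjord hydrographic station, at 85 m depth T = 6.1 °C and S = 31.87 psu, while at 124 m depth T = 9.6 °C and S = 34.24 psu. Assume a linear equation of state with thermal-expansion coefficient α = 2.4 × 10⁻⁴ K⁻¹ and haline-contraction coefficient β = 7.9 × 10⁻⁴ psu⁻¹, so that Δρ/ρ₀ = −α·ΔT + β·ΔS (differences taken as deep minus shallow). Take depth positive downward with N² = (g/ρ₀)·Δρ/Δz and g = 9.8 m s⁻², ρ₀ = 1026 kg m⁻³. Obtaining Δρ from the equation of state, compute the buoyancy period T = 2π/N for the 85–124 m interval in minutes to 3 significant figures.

6.50 min

ΔT = +3.5 K, ΔS = +2.37 psu (deep − shallow).
Δρ/ρ₀ = −αΔT + βΔS = -8.40 × 10⁻⁴ + 1.8723 × 10⁻³ = 1.0323 × 10⁻³, so Δρ ≈ 1.059 kg m⁻³.
N² = (g/ρ₀)·Δρ/Δz = g·(Δρ/ρ₀)/Δz = 9.8 × 1.0323 × 10⁻³ / 39 = 2.5940 × 10⁻⁴ s⁻².
N = √(2.5940 × 10⁻⁴) = 0.016106 rad s⁻¹ → T = 2π/N = 390.11 s = 6.5018 min ≈ 6.50 min.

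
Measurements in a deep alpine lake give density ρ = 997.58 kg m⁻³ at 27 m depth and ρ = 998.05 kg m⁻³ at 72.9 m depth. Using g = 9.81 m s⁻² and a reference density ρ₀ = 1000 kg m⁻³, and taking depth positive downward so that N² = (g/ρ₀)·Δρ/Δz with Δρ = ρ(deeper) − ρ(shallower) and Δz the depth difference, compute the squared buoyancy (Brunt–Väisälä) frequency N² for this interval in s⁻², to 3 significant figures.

Δρ = 998.05 − 997.58 = 0.47 kg m⁻³ over Δz = 72.9 − 27 = 45.9 m.
N² = (9.81/1000) × (0.47/45.9) = 1.0045 × 10⁻⁴ s⁻² ≈ 1.00 × 10⁻⁴ s⁻².

1.00 × 10⁻⁴ s⁻²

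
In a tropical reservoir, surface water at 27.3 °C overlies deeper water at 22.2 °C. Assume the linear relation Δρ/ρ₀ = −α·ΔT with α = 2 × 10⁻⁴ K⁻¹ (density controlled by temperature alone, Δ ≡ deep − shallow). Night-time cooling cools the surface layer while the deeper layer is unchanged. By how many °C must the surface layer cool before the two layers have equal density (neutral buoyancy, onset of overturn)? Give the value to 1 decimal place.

With temperature the only control, equal density requires T_surf′ = T_deep.
T_surf′ = 22.2 °C.
Cooling required: 27.3 − 22.2 = 5.1 °C.

5.1 °C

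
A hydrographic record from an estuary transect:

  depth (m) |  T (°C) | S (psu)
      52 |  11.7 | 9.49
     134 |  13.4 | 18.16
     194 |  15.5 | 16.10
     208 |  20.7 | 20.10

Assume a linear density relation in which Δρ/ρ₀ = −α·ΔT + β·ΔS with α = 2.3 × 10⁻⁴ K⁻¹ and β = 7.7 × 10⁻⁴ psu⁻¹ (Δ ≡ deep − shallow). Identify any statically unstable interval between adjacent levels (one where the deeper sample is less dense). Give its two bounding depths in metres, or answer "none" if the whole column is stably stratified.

Evaluate Δρ/ρ₀ = −αΔT + βΔS across each adjacent pair:
  52–134 m: −αΔT+βΔS = −(2.3 × 10⁻⁴)(+1.7)+(7.7 × 10⁻⁴)(+8.67) = 6.3 × 10⁻³ → stable
  134–194 m: −αΔT+βΔS = −(2.3 × 10⁻⁴)(+2.1)+(7.7 × 10⁻⁴)(-2.06) = -2.1 × 10⁻³ → UNSTABLE
  194–208 m: −αΔT+βΔS = −(2.3 × 10⁻⁴)(+5.2)+(7.7 × 10⁻⁴)(+4.00) = 1.9 × 10⁻³ → stable
The 134–194 m interval has Δρ < 0: lighter water underlies denser water.

134–194 m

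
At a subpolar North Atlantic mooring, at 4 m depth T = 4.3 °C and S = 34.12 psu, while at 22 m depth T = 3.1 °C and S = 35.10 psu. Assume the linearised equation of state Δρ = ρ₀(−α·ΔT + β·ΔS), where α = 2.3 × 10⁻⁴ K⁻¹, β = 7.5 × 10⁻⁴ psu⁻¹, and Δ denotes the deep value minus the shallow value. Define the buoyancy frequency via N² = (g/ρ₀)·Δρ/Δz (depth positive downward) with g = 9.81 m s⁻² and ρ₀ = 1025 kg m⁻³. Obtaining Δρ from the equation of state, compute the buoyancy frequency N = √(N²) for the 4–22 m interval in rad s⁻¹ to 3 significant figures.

0.0235 rad s⁻¹

ΔT = -1.2 K, ΔS = +0.98 psu (deep − shallow).
Δρ/ρ₀ = −αΔT + βΔS = 2.76 × 10⁻⁴ + 7.35 × 10⁻⁴ = 1.011 × 10⁻³, so Δρ ≈ 1.036 kg m⁻³.
N² = (g/ρ₀)·Δρ/Δz = g·(Δρ/ρ₀)/Δz = 9.81 × 1.011 × 10⁻³ / 18 = 5.5099 × 10⁻⁴ s⁻².
N = √(5.5099 × 10⁻⁴) = 0.023473 rad s⁻¹ ≈ 0.0235 rad s⁻¹.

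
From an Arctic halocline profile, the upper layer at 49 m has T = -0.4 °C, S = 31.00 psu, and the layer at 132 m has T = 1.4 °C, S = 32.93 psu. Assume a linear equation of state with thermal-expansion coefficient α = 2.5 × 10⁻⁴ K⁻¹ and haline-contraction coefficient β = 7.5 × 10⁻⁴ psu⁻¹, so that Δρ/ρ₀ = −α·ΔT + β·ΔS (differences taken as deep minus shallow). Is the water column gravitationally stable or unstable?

stable

ΔT = 1.4 − -0.4 = +1.8 K and ΔS = 32.93 − 31.00 = +1.93 psu (deep − shallow).
−αΔT = -4.50 × 10⁻⁴; βΔS = 1.4475 × 10⁻³; sum Δρ/ρ₀ = 9.975 × 10⁻⁴.
Δρ/ρ₀ > 0, so Δρ > 0: deeper water is denser → statically stable.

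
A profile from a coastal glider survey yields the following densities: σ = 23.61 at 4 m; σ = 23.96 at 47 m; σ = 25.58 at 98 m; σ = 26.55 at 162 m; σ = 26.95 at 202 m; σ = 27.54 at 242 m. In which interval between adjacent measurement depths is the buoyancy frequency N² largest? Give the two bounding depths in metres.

Compute the density gradient over each adjacent pair:
  4–47 m: Δρ/Δz = 0.35/43 = 8.1 × 10⁻³ kg m⁻⁴
  47–98 m: Δρ/Δz = 1.62/51 = 0.032 kg m⁻⁴
  98–162 m: Δρ/Δz = 0.97/64 = 0.015 kg m⁻⁴
  162–202 m: Δρ/Δz = 0.40/40 = 0.010 kg m⁻⁴
  202–242 m: Δρ/Δz = 0.59/40 = 0.015 kg m⁻⁴
The largest gradient is in the 47–98 m interval — the pycnocline.

47–98 m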